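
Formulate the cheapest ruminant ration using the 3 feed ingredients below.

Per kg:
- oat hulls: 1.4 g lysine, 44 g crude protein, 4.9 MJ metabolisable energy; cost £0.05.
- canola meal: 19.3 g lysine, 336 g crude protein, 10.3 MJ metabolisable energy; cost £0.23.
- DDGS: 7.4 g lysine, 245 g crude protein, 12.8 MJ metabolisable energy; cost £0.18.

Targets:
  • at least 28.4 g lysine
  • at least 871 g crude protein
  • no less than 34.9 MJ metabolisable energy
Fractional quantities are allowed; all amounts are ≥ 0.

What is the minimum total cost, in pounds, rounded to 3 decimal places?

£0.615

Treat it as an LP. Let x1 = kg of oat hulls, x2 = kg of canola meal, x3 = kg of DDGS.
Minimise 0.05x1 + 0.23x2 + 0.18x3 subject to:
  1.4x1 + 19.3x2 + 7.4x3 ≥ 28.4   (lysine)
  44x1 + 336x2 + 245x3 ≥ 871   (crude protein)
  4.9x1 + 10.3x2 + 12.8x3 ≥ 34.9   (metabolisable energy)
  x1, x2, x3 ≥ 0.
The minimum-cost mix takes nothing from oat hulls — only canola meal, DDGS. There the crude protein and metabolisable energy constraints are tight.
Optimal quantities: canola meal = 1.462 kg, DDGS = 1.55 kg.
Total cost: 0.23·1.462 + 0.18·1.55 = 0.61526.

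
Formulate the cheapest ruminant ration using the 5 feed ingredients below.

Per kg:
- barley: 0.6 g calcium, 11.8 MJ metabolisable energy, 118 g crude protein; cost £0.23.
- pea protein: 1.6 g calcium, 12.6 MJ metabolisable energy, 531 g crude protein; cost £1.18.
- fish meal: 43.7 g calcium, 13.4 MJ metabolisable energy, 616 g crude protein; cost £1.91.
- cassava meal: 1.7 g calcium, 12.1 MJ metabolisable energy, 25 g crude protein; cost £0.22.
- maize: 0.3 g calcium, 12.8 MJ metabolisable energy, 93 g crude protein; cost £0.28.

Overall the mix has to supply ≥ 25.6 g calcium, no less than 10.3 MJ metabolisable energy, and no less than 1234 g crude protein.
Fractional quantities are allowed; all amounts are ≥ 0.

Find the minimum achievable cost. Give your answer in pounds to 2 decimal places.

£2.74

Let x1 = kg of barley, x2 = kg of pea protein, x3 = kg of fish meal, x4 = kg of cassava meal, x5 = kg of maize.
min 0.23x1 + 1.18x2 + 1.91x3 + 0.22x4 + 0.28x5 with:
  0.6x1 + 1.6x2 + 43.7x3 + 1.7x4 + 0.3x5 ≥ 25.6   (calcium)
  11.8x1 + 12.6x2 + 13.4x3 + 12.1x4 + 12.8x5 ≥ 10.3   (metabolisable energy)
  118x1 + 531x2 + 616x3 + 25x4 + 93x5 ≥ 1234   (crude protein)
  x1, x2, x3, x4, x5 ≥ 0.
At the optimum only barley, fish meal are positive (pea protein, cassava meal, maize = 0). There the calcium and crude protein constraints are tight.
Solving gives x1 = 7.971, x3 = 0.4764.
Hence cost = 0.23·7.971 + 1.91·0.4764 = £2.7433.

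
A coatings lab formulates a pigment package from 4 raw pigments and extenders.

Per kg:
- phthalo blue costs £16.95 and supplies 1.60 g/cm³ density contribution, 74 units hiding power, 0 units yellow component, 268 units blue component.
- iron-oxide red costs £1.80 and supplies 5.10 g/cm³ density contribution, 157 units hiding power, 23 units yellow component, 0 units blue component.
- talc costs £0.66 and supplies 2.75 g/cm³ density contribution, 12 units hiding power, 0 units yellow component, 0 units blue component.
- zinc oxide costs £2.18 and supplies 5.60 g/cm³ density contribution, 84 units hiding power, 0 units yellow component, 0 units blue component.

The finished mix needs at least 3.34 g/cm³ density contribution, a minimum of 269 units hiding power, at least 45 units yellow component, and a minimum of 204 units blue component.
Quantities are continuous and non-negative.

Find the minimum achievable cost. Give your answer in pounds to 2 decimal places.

£16.42

Treat it as an LP. Let x1 = kg of phthalo blue, x2 = kg of iron-oxide red, x3 = kg of talc, x4 = kg of zinc oxide.
Minimize 16.95x1 + 1.8x2 + 0.66x3 + 2.18x4 with:
  1.6x1 + 5.1x2 + 2.75x3 + 5.6x4 ≥ 3.34   (density contribution)
  74x1 + 157x2 + 12x3 + 84x4 ≥ 269   (hiding power)
  23x2 ≥ 45   (yellow component)
  268x1 ≥ 204   (blue component)
  x1, x2, x3, x4 ≥ 0.
The optimal basis is {phthalo blue, iron-oxide red}; talc, zinc oxide drop out. The yellow component and blue component requirements are met with equality.
Solving gives x1 = 0.7612, x2 = 1.957.
Total cost: 16.95·0.7612 + 1.8·1.957 = 16.4249.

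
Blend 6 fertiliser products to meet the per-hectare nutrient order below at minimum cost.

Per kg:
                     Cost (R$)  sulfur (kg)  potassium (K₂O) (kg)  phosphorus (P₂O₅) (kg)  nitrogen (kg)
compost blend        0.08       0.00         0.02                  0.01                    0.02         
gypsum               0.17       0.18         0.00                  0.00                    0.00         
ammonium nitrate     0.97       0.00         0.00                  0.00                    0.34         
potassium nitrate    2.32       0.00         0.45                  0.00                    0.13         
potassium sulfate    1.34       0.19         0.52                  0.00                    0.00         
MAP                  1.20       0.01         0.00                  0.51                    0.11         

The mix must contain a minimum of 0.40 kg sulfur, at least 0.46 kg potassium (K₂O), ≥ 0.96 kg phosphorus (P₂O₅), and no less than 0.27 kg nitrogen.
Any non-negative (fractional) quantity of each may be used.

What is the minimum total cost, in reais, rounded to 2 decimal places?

Let x1 = kg of compost blend, x2 = kg of gypsum, x3 = kg of ammonium nitrate, x4 = kg of potassium nitrate, x5 = kg of potassium sulfate, x6 = kg of MAP.
min 0.08x1 + 0.17x2 + 0.97x3 + 2.32x4 + 1.34x5 + 1.2x6 subject to:
  0.18x2 + 0.19x5 + 0.01x6 ≥ 0.4   (sulfur)
  0.02x1 + 0.45x4 + 0.52x5 ≥ 0.46   (potassium (K₂O))
  0.01x1 + 0.51x6 ≥ 0.96   (phosphorus (P₂O₅))
  0.02x1 + 0.34x3 + 0.13x4 + 0.11x6 ≥ 0.27   (nitrogen)
  x1, x2, x3, x4, x5, x6 ≥ 0.
The cheapest feasible vertex uses only compost blend, gypsum, potassium sulfate, MAP; ammonium nitrate, potassium nitrate are not used. The sulfur, potassium (K₂O), phosphorus (P₂O₅), nitrogen requirements are met with equality.
So compost blend = 3.527 kg, gypsum = 1.331 kg, potassium sulfate = 0.7489 kg, MAP = 1.813 kg.
Total cost: 0.08·3.527 + 0.17·1.331 + 1.34·0.7489 + 1.2·1.813 = 3.6876.

R$3.69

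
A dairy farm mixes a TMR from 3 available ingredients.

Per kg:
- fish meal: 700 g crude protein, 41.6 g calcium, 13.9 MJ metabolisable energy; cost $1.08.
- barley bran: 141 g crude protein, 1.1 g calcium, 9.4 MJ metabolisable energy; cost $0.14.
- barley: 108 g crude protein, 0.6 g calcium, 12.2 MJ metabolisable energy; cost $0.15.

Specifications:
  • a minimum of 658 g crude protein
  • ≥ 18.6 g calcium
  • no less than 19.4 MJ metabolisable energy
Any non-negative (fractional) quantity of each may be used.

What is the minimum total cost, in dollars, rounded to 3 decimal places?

This is a linear program. Let x1 = kg of fish meal, x2 = kg of barley bran, x3 = kg of barley.
min 1.08x1 + 0.14x2 + 0.15x3 subject to:
  700x1 + 141x2 + 108x3 ≥ 658   (crude protein)
  41.6x1 + 1.1x2 + 0.6x3 ≥ 18.6   (calcium)
  13.9x1 + 9.4x2 + 12.2x3 ≥ 19.4   (metabolisable energy)
  x1, x2, x3 ≥ 0.
The minimum-cost mix takes nothing from barley — only fish meal, barley bran. Binding constraints: crude protein and calcium.
That vertex is x1 = 0.3726, x2 = 2.817.
Objective = 1.08·0.3726 + 0.14·2.817 = 0.79679.

$0.797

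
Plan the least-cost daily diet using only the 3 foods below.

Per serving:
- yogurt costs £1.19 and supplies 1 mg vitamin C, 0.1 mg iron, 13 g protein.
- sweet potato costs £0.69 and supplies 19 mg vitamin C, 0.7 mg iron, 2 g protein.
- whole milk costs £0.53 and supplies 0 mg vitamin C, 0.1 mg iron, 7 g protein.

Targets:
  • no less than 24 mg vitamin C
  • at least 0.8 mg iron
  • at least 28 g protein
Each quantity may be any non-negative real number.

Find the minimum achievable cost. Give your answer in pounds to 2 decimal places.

£2.80

Let x1 = servings of yogurt, x2 = servings of sweet potato, x3 = servings of whole milk.
min 1.19x1 + 0.69x2 + 0.53x3 with:
  1x1 + 19x2 ≥ 24   (vitamin C)
  0.1x1 + 0.7x2 + 0.1x3 ≥ 0.8   (iron)
  13x1 + 2x2 + 7x3 ≥ 28   (protein)
  x1, x2, x3 ≥ 0.
The minimum-cost mix takes nothing from yogurt — only sweet potato, whole milk. Binding constraints: vitamin C and protein.
That vertex is x2 = 1.263, x3 = 3.639.
Objective = 0.69·1.263 + 0.53·3.639 = 2.8001.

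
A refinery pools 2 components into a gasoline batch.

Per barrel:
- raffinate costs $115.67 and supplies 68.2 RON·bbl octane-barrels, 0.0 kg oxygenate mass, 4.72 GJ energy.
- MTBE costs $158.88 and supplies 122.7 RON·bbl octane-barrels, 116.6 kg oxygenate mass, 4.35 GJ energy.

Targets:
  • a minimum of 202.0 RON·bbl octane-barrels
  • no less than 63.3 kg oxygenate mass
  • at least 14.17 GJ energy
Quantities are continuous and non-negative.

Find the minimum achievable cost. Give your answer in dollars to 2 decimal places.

Let x1 = barrels of raffinate, x2 = barrels of MTBE.
Minimize 115.67x1 + 158.88x2 s.t.:
  68.2x1 + 122.7x2 ≥ 202   (octane-barrels)
  116.6x2 ≥ 63.3   (oxygenate mass)
  4.72x1 + 4.35x2 ≥ 14.17   (energy)
  x1, x2 ≥ 0.
Both inputs are positive at the optimum. The oxygenate mass and energy requirements are met with equality.
So raffinate = 2.5018 barrels, MTBE = 0.54288 barrels.
Total cost: 115.67·2.5018 + 158.88·0.54288 = 375.6360.

$375.64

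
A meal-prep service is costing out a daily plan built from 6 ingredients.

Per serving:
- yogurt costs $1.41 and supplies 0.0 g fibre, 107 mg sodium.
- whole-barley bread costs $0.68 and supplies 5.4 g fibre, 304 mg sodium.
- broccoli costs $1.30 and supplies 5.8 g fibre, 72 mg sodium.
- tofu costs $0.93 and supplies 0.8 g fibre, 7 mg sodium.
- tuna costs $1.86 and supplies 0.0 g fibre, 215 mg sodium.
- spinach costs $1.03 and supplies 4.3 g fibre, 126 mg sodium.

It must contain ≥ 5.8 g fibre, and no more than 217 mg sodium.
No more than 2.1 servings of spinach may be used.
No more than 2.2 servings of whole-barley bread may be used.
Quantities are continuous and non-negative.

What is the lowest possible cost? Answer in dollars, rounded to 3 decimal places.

$0.975

Treat it as an LP. Let x1 = servings of yogurt, x2 = servings of whole-barley bread, x3 = servings of broccoli, x4 = servings of tofu, x5 = servings of tuna, x6 = servings of spinach.
min 1.41x1 + 0.68x2 + 1.3x3 + 0.93x4 + 1.86x5 + 1.03x6 s.t.:
  5.4x2 + 5.8x3 + 0.8x4 + 4.3x6 ≥ 5.8   (fibre)
  107x1 + 304x2 + 72x3 + 7x4 + 215x5 + 126x6 ≤ 217   (sodium)
  x6 ≤ 2.1
  x2 ≤ 2.2
  x1, x2, x3, x4, x5, x6 ≥ 0.
The minimum-cost mix takes nothing from yogurt, tofu, tuna, spinach — only whole-barley bread, broccoli. Binding constraints: fibre and sodium.
So whole-barley bread = 0.6119 servings, broccoli = 0.4303 servings.
Cost = 0.68·0.6119 + 1.3·0.4303 = 0.97548.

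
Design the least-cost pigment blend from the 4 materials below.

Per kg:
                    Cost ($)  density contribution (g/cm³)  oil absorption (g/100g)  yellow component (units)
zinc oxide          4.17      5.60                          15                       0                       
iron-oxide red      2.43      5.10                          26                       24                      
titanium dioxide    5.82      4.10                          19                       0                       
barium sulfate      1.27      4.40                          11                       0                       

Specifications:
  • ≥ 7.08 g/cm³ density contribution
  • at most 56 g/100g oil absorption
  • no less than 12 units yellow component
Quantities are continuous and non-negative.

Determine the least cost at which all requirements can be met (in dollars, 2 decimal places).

$2.52

This is a linear program. Let x1 = kg of zinc oxide, x2 = kg of iron-oxide red, x3 = kg of titanium dioxide, x4 = kg of barium sulfate.
Minimize 4.17x1 + 2.43x2 + 5.82x3 + 1.27x4 subject to:
  5.6x1 + 5.1x2 + 4.1x3 + 4.4x4 ≥ 7.08   (density contribution)
  15x1 + 26x2 + 19x3 + 11x4 ≤ 56   (oil absorption)
  24x2 ≥ 12   (yellow component)
  x1, x2, x3, x4 ≥ 0.
The minimum-cost mix takes nothing from zinc oxide, titanium dioxide — only iron-oxide red, barium sulfate. The density contribution and yellow component requirements are met with equality.
Solving gives x2 = 0.5, x4 = 1.03.
Objective = 2.43·0.5 + 1.27·1.03 = 2.5231.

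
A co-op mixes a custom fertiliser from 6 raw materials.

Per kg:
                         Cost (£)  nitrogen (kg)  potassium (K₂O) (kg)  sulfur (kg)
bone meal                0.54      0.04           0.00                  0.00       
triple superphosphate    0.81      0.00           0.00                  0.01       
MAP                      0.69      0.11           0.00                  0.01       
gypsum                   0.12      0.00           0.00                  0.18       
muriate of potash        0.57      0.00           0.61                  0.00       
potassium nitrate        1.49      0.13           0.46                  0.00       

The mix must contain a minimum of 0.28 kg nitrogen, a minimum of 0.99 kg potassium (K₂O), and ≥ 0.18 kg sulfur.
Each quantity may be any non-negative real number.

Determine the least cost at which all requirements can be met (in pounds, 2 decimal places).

£2.78

Let x1 = kg of bone meal, x2 = kg of triple superphosphate, x3 = kg of MAP, x4 = kg of gypsum, x5 = kg of muriate of potash, x6 = kg of potassium nitrate.
min 0.54x1 + 0.81x2 + 0.69x3 + 0.12x4 + 0.57x5 + 1.49x6 with:
  0.04x1 + 0.11x3 + 0.13x6 ≥ 0.28   (nitrogen)
  0.61x5 + 0.46x6 ≥ 0.99   (potassium (K₂O))
  0.01x2 + 0.01x3 + 0.18x4 ≥ 0.18   (sulfur)
  x1, x2, x3, x4, x5, x6 ≥ 0.
The cheapest feasible vertex uses only MAP, gypsum, muriate of potash; bone meal, triple superphosphate, potassium nitrate are not used. There the nitrogen, potassium (K₂O), sulfur constraints are tight.
Solving gives x3 = 2.545, x4 = 0.8586, x5 = 1.623.
Hence cost = 0.69·2.545 + 0.12·0.8586 + 0.57·1.623 = £2.7842.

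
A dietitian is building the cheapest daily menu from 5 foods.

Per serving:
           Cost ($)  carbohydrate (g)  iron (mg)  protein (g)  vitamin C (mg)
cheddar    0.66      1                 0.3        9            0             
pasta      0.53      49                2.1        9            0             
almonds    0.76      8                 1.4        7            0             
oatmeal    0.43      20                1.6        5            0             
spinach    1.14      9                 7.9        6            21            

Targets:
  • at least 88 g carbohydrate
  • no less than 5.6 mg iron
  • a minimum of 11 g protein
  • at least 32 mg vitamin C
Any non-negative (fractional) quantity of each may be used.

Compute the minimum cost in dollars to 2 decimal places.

Treat it as an LP. Let x1 = servings of cheddar, x2 = servings of pasta, x3 = servings of almonds, x4 = servings of oatmeal, x5 = servings of spinach.
Minimise 0.66x1 + 0.53x2 + 0.76x3 + 0.43x4 + 1.14x5 subject to:
  1x1 + 49x2 + 8x3 + 20x4 + 9x5 ≥ 88   (carbohydrate)
  0.3x1 + 2.1x2 + 1.4x3 + 1.6x4 + 7.9x5 ≥ 5.6   (iron)
  9x1 + 9x2 + 7x3 + 5x4 + 6x5 ≥ 11   (protein)
  21x5 ≥ 32   (vitamin C)
  x1, x2, x3, x4, x5 ≥ 0.
The minimum-cost mix takes nothing from cheddar, almonds, oatmeal — only pasta, spinach. There the carbohydrate and vitamin C constraints are tight.
Optimal quantities: pasta = 1.516 servings, spinach = 1.524 servings.
Cost = 0.53·1.516 + 1.14·1.524 = 2.5408.

$2.54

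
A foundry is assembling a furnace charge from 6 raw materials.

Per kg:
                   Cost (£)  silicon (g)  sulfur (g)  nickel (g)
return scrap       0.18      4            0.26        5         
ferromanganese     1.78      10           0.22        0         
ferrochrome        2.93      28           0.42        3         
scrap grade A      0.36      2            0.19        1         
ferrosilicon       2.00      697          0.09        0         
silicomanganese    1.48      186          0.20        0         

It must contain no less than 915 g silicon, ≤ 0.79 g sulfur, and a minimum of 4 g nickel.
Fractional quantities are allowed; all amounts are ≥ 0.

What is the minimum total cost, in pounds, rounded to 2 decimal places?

£2.76

Let x1 = kg of return scrap, x2 = kg of ferromanganese, x3 = kg of ferrochrome, x4 = kg of scrap grade A, x5 = kg of ferrosilicon, x6 = kg of silicomanganese.
Minimise 0.18x1 + 1.78x2 + 2.93x3 + 0.36x4 + 2x5 + 1.48x6 s.t.:
  4x1 + 10x2 + 28x3 + 2x4 + 697x5 + 186x6 ≥ 915   (silicon)
  0.26x1 + 0.22x2 + 0.42x3 + 0.19x4 + 0.09x5 + 0.2x6 ≤ 0.79   (sulfur)
  5x1 + 3x3 + 1x4 ≥ 4   (nickel)
  x1, x2, x3, x4, x5, x6 ≥ 0.
The optimal basis is {return scrap, ferrosilicon}; ferromanganese, ferrochrome, scrap grade A, silicomanganese drop out. The silicon and nickel requirements are met with equality.
Optimal quantities: return scrap = 0.8 kg, ferrosilicon = 1.308 kg.
Objective = 0.18·0.8 + 2·1.308 = 2.7600.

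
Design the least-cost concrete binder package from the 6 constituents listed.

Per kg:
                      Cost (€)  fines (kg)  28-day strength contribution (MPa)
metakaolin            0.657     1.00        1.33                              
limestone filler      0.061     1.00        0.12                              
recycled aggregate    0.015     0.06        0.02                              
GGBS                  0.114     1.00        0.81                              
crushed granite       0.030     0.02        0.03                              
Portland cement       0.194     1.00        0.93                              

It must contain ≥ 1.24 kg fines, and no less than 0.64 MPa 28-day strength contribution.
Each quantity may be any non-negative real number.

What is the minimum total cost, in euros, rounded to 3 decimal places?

Let x1 = kg of metakaolin, x2 = kg of limestone filler, x3 = kg of recycled aggregate, x4 = kg of GGBS, x5 = kg of crushed granite, x6 = kg of Portland cement.
min 0.657x1 + 0.061x2 + 0.015x3 + 0.114x4 + 0.03x5 + 0.194x6 with:
  1x1 + 1x2 + 0.06x3 + 1x4 + 0.02x5 + 1x6 ≥ 1.24   (fines)
  1.33x1 + 0.12x2 + 0.02x3 + 0.81x4 + 0.03x5 + 0.93x6 ≥ 0.64   (28-day strength contribution)
  x1, x2, x3, x4, x5, x6 ≥ 0.
The optimal basis is {limestone filler, GGBS}; metakaolin, recycled aggregate, crushed granite, Portland cement drop out. There the fines and 28-day strength contribution constraints are tight.
Solving gives x2 = 0.5281, x4 = 0.7119.
Hence cost = 0.061·0.5281 + 0.114·0.7119 = €0.11337.

€0.113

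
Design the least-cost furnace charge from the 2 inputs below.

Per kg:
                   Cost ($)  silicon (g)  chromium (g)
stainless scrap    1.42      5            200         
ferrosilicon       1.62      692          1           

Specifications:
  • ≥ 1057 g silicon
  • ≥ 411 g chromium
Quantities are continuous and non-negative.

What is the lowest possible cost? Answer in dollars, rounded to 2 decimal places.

$5.36

Let x1 = kg of stainless scrap, x2 = kg of ferrosilicon.
min 1.42x1 + 1.62x2 with:
  5x1 + 692x2 ≥ 1057   (silicon)
  200x1 + 1x2 ≥ 411   (chromium)
  x1, x2 ≥ 0.
Both inputs are positive at the optimum. The silicon and chromium requirements are met with equality.
That vertex is x1 = 2.047, x2 = 1.513.
Objective = 1.42·2.047 + 1.62·1.513 = 5.3578.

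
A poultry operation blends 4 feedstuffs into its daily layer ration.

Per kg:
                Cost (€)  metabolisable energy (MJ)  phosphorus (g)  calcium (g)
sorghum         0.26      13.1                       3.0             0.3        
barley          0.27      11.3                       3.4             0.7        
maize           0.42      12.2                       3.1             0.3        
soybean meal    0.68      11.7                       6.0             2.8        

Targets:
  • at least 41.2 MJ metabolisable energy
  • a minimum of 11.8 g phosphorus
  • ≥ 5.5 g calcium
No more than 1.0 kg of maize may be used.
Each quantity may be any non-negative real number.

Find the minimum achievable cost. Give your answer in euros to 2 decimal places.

Let x1 = kg of sorghum, x2 = kg of barley, x3 = kg of maize, x4 = kg of soybean meal.
Minimise 0.26x1 + 0.27x2 + 0.42x3 + 0.68x4 with:
  13.1x1 + 11.3x2 + 12.2x3 + 11.7x4 ≥ 41.2   (metabolisable energy)
  3x1 + 3.4x2 + 3.1x3 + 6x4 ≥ 11.8   (phosphorus)
  0.3x1 + 0.7x2 + 0.3x3 + 2.8x4 ≥ 5.5   (calcium)
  x3 ≤ 1
  x1, x2, x3, x4 ≥ 0.
The minimum-cost mix takes nothing from sorghum, maize — only barley, soybean meal. Binding constraints: metabolisable energy and calcium.
So barley = 2.175 kg, soybean meal = 1.42 kg.
Total cost: 0.27·2.175 + 0.68·1.42 = 1.5529.

€1.55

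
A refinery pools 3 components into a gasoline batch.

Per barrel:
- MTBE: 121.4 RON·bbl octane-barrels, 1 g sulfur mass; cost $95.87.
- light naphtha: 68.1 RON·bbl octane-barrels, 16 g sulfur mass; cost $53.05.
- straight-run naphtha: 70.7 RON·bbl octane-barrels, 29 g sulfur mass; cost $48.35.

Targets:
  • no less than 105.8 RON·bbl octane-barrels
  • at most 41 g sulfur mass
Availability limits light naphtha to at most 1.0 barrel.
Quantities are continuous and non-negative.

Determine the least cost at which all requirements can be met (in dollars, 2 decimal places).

$72.99

Let x1 = barrels of MTBE, x2 = barrels of light naphtha, x3 = barrels of straight-run naphtha.
Minimise 95.87x1 + 53.05x2 + 48.35x3 subject to:
  121.4x1 + 68.1x2 + 70.7x3 ≥ 105.8   (octane-barrels)
  1x1 + 16x2 + 29x3 ≤ 41   (sulfur mass)
  x2 ≤ 1
  x1, x2, x3 ≥ 0.
The cheapest feasible vertex uses only MTBE, straight-run naphtha; light naphtha is not used. The octane-barrels and sulfur mass requirements are met with equality.
Solving gives x1 = 0.049132, x3 = 1.4121.
Cost = 95.87·0.049132 + 48.35·1.4121 = 72.9853.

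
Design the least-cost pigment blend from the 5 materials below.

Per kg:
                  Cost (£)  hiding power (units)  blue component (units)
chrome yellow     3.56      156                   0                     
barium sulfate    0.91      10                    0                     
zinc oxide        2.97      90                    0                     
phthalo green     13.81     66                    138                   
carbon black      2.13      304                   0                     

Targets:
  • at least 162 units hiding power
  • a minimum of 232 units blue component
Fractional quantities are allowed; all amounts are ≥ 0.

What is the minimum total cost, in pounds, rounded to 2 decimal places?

This is a linear program. Let x1 = kg of chrome yellow, x2 = kg of barium sulfate, x3 = kg of zinc oxide, x4 = kg of phthalo green, x5 = kg of carbon black.
min 3.56x1 + 0.91x2 + 2.97x3 + 13.81x4 + 2.13x5 with:
  156x1 + 10x2 + 90x3 + 66x4 + 304x5 ≥ 162   (hiding power)
  138x4 ≥ 232   (blue component)
  x1, x2, x3, x4, x5 ≥ 0.
The optimal basis is {phthalo green, carbon black}; chrome yellow, barium sulfate, zinc oxide drop out. The hiding power and blue component requirements are met with equality.
Solving gives x4 = 1.681, x5 = 0.1679.
Objective = 13.81·1.681 + 2.13·0.1679 = 23.5722.

£23.57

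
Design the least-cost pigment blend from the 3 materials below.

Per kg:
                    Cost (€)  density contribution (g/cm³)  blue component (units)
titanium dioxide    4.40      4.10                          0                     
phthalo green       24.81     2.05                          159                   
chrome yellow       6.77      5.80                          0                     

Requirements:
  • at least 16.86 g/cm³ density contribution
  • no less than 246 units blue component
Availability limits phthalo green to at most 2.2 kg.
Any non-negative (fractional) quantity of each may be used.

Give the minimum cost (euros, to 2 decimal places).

€53.08

Set it up as a linear program. Let x1 = kg of titanium dioxide, x2 = kg of phthalo green, x3 = kg of chrome yellow.
min 4.4x1 + 24.81x2 + 6.77x3 with:
  4.1x1 + 2.05x2 + 5.8x3 ≥ 16.86   (density contribution)
  159x2 ≥ 246   (blue component)
  x2 ≤ 2.2
  x1, x2, x3 ≥ 0.
At the optimum only titanium dioxide, phthalo green are positive (chrome yellow = 0). Binding constraints: density contribution and blue component.
Optimal quantities: titanium dioxide = 3.3386 kg, phthalo green = 1.5472 kg.
Hence cost = 4.4·3.3386 + 24.81·1.5472 = €53.0759.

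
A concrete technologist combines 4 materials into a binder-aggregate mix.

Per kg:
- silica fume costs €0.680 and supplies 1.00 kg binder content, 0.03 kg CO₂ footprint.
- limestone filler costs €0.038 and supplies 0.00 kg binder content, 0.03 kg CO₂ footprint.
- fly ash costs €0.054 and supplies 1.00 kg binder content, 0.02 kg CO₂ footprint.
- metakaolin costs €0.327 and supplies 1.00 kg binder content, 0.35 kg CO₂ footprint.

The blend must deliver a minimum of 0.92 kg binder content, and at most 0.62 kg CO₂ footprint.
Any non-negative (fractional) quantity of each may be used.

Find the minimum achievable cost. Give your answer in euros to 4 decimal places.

Let x1 = kg of silica fume, x2 = kg of limestone filler, x3 = kg of fly ash, x4 = kg of metakaolin.
Minimize 0.68x1 + 0.038x2 + 0.054x3 + 0.327x4 s.t.:
  1x1 + 1x3 + 1x4 ≥ 0.92   (binder content)
  0.03x1 + 0.03x2 + 0.02x3 + 0.35x4 ≤ 0.62   (CO₂ footprint)
  x1, x2, x3, x4 ≥ 0.
At the optimum only fly ash is positive (silica fume, limestone filler, metakaolin = 0). Binding constraint: binder content.
That vertex is x3 = 0.92.
Objective = 0.054·0.92 = 0.049680.

€0.0497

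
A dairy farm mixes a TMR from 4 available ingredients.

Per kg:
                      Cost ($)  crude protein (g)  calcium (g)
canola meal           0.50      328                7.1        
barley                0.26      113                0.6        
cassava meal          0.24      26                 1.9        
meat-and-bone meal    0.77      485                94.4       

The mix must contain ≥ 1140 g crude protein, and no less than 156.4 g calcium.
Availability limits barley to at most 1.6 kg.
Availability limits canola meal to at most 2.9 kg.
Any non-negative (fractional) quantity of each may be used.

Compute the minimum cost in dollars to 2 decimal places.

$1.79

Let x1 = kg of canola meal, x2 = kg of barley, x3 = kg of cassava meal, x4 = kg of meat-and-bone meal.
Minimise 0.5x1 + 0.26x2 + 0.24x3 + 0.77x4 subject to:
  328x1 + 113x2 + 26x3 + 485x4 ≥ 1140   (crude protein)
  7.1x1 + 0.6x2 + 1.9x3 + 94.4x4 ≥ 156.4   (calcium)
  x2 ≤ 1.6
  x1 ≤ 2.9
  x1, x2, x3, x4 ≥ 0.
The cheapest feasible vertex uses only canola meal, meat-and-bone meal; barley, cassava meal are not used. There the crude protein and calcium constraints are tight.
That vertex is x1 = 1.154, x4 = 1.57.
Hence cost = 0.5·1.154 + 0.77·1.57 = $1.7859.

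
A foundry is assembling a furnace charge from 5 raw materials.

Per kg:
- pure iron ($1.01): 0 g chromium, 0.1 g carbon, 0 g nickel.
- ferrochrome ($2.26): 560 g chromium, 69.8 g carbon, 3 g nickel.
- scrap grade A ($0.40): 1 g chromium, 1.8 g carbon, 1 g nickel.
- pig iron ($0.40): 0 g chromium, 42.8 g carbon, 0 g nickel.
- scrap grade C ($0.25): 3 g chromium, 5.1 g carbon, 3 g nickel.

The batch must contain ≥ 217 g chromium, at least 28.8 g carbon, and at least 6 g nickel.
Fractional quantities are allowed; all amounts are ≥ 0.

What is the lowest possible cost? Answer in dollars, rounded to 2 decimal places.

$1.26

This is a linear program. Let x1 = kg of pure iron, x2 = kg of ferrochrome, x3 = kg of scrap grade A, x4 = kg of pig iron, x5 = kg of scrap grade C.
min 1.01x1 + 2.26x2 + 0.4x3 + 0.4x4 + 0.25x5 subject to:
  560x2 + 1x3 + 3x5 ≥ 217   (chromium)
  0.1x1 + 69.8x2 + 1.8x3 + 42.8x4 + 5.1x5 ≥ 28.8   (carbon)
  3x2 + 1x3 + 3x5 ≥ 6   (nickel)
  x1, x2, x3, x4, x5 ≥ 0.
The cheapest feasible vertex uses only ferrochrome, scrap grade C; pure iron, scrap grade A, pig iron are not used. The chromium and nickel requirements are met with equality.
Solving gives x2 = 0.3788, x5 = 1.621.
Objective = 2.26·0.3788 + 0.25·1.621 = 1.2613.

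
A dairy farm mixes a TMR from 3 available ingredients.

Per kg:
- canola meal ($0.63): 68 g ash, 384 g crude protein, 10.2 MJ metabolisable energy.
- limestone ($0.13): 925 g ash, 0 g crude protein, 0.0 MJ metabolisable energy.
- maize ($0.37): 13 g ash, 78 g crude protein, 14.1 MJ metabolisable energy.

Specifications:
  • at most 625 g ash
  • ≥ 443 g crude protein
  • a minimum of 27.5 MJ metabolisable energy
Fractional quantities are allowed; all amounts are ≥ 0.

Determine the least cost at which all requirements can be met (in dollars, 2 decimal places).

$1.04

Treat it as an LP. Let x1 = kg of canola meal, x2 = kg of limestone, x3 = kg of maize.
min 0.63x1 + 0.13x2 + 0.37x3 s.t.:
  68x1 + 925x2 + 13x3 ≤ 625   (ash)
  384x1 + 78x3 ≥ 443   (crude protein)
  10.2x1 + 14.1x3 ≥ 27.5   (metabolisable energy)
  x1, x2, x3 ≥ 0.
The cheapest feasible vertex uses only canola meal, maize; limestone is not used. Binding constraints: crude protein and metabolisable energy.
Optimal quantities: canola meal = 0.888 kg, maize = 1.308 kg.
Total cost: 0.63·0.888 + 0.37·1.308 = 1.0434.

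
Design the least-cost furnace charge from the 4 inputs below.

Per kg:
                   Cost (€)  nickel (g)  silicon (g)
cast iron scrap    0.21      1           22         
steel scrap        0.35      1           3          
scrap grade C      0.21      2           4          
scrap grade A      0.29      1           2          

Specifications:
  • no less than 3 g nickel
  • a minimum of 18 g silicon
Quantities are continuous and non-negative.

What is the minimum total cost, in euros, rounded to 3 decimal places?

This is a linear program. Let x1 = kg of cast iron scrap, x2 = kg of steel scrap, x3 = kg of scrap grade C, x4 = kg of scrap grade A.
min 0.21x1 + 0.35x2 + 0.21x3 + 0.29x4 subject to:
  1x1 + 1x2 + 2x3 + 1x4 ≥ 3   (nickel)
  22x1 + 3x2 + 4x3 + 2x4 ≥ 18   (silicon)
  x1, x2, x3, x4 ≥ 0.
The minimum-cost mix takes nothing from steel scrap, scrap grade A — only cast iron scrap, scrap grade C. There the nickel and silicon constraints are tight.
That vertex is x1 = 0.6, x3 = 1.2.
Objective = 0.21·0.6 + 0.21·1.2 = 0.37800.

€0.378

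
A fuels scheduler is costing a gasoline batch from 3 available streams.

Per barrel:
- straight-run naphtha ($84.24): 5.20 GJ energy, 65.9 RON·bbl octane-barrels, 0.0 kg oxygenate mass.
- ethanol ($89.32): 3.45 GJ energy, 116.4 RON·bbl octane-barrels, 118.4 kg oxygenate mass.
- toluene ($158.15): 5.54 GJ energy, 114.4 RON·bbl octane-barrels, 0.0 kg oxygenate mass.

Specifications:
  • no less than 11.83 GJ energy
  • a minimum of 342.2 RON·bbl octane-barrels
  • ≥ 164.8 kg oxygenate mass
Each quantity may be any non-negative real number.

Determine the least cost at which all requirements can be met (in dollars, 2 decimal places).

Treat it as an LP. Let x1 = barrels of straight-run naphtha, x2 = barrels of ethanol, x3 = barrels of toluene.
min 84.24x1 + 89.32x2 + 158.15x3 with:
  5.2x1 + 3.45x2 + 5.54x3 ≥ 11.83   (energy)
  65.9x1 + 116.4x2 + 114.4x3 ≥ 342.2   (octane-barrels)
  118.4x2 ≥ 164.8   (oxygenate mass)
  x1, x2, x3 ≥ 0.
At the optimum only straight-run naphtha, ethanol are positive (toluene = 0). The energy and octane-barrels requirements are met with equality.
So straight-run naphtha = 0.51974 barrels, ethanol = 2.6456 barrels.
Total cost: 84.24·0.51974 + 89.32·2.6456 = 280.0879.

$280.09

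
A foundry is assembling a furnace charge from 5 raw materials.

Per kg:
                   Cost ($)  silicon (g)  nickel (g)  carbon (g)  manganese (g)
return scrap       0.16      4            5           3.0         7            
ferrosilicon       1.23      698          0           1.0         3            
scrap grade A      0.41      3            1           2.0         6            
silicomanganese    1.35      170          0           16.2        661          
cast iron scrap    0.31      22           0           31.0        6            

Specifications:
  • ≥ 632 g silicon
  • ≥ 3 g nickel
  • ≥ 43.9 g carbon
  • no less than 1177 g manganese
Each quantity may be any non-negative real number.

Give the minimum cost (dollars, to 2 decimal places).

$3.18

Let x1 = kg of return scrap, x2 = kg of ferrosilicon, x3 = kg of scrap grade A, x4 = kg of silicomanganese, x5 = kg of cast iron scrap.
Minimise 0.16x1 + 1.23x2 + 0.41x3 + 1.35x4 + 0.31x5 with:
  4x1 + 698x2 + 3x3 + 170x4 + 22x5 ≥ 632   (silicon)
  5x1 + 1x3 ≥ 3   (nickel)
  3x1 + 1x2 + 2x3 + 16.2x4 + 31x5 ≥ 43.9   (carbon)
  7x1 + 3x2 + 6x3 + 661x4 + 6x5 ≥ 1177   (manganese)
  x1, x2, x3, x4, x5 ≥ 0.
At the optimum only return scrap, ferrosilicon, silicomanganese, cast iron scrap are positive (scrap grade A = 0). Binding constraints: silicon, nickel, carbon, manganese.
That vertex is x1 = 0.6, x2 = 0.4581, x4 = 1.768, x5 = 0.4192.
Hence cost = 0.16·0.6 + 1.23·0.4581 + 1.35·1.768 + 0.31·0.4192 = $3.1762.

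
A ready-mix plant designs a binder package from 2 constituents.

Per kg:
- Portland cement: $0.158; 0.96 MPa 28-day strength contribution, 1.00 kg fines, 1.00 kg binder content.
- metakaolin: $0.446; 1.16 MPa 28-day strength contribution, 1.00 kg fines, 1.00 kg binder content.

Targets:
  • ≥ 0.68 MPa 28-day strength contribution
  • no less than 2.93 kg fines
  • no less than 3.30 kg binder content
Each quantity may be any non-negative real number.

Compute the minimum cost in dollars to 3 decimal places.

$0.521

Treat it as an LP. Let x1 = kg of Portland cement, x2 = kg of metakaolin.
Minimize 0.158x1 + 0.446x2 subject to:
  0.96x1 + 1.16x2 ≥ 0.68   (28-day strength contribution)
  1x1 + 1x2 ≥ 2.93   (fines)
  1x1 + 1x2 ≥ 3.3   (binder content)
  x1, x2 ≥ 0.
The optimal basis is {Portland cement}; metakaolin drops out. Binding constraint: binder content.
That vertex is x1 = 3.3.
Total cost: 0.158·3.3 = 0.52140.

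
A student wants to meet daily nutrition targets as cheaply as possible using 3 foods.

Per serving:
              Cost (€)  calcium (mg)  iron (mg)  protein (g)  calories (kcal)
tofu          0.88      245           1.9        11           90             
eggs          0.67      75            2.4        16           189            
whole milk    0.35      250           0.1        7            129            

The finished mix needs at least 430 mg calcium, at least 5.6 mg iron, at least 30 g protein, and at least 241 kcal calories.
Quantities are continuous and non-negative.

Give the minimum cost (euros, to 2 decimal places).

€1.90

Treat it as an LP. Let x1 = servings of tofu, x2 = servings of eggs, x3 = servings of whole milk.
min 0.88x1 + 0.67x2 + 0.35x3 s.t.:
  245x1 + 75x2 + 250x3 ≥ 430   (calcium)
  1.9x1 + 2.4x2 + 0.1x3 ≥ 5.6   (iron)
  11x1 + 16x2 + 7x3 ≥ 30   (protein)
  90x1 + 189x2 + 129x3 ≥ 241   (calories)
  x1, x2, x3 ≥ 0.
The cheapest feasible vertex uses only eggs, whole milk; tofu is not used. Binding constraints: calcium and iron.
Solving gives x2 = 2.29, x3 = 1.033.
Objective = 0.67·2.29 + 0.35·1.033 = 1.8959.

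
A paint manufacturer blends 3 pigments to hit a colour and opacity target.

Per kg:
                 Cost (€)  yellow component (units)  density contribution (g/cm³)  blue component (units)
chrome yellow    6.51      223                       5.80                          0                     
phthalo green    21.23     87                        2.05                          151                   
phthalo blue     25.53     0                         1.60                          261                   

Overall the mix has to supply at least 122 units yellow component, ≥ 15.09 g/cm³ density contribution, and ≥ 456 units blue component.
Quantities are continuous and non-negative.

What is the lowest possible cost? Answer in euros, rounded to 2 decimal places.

Let x1 = kg of chrome yellow, x2 = kg of phthalo green, x3 = kg of phthalo blue.
min 6.51x1 + 21.23x2 + 25.53x3 with:
  223x1 + 87x2 ≥ 122   (yellow component)
  5.8x1 + 2.05x2 + 1.6x3 ≥ 15.09   (density contribution)
  151x2 + 261x3 ≥ 456   (blue component)
  x1, x2, x3 ≥ 0.
The minimum-cost mix takes nothing from phthalo green — only chrome yellow, phthalo blue. Binding constraints: density contribution and blue component.
Optimal quantities: chrome yellow = 2.12 kg, phthalo blue = 1.747 kg.
Cost = 6.51·2.12 + 25.53·1.747 = 58.4021.

€58.40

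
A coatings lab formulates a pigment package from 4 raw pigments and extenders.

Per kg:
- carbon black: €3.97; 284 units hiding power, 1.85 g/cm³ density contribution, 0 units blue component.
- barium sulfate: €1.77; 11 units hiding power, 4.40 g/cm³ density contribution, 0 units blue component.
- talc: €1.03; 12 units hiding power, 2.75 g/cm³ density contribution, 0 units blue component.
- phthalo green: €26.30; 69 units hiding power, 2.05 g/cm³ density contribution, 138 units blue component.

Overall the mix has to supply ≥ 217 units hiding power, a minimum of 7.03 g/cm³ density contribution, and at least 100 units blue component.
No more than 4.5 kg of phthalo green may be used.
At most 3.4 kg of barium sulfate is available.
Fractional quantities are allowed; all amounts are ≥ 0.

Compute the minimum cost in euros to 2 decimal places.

Let x1 = kg of carbon black, x2 = kg of barium sulfate, x3 = kg of talc, x4 = kg of phthalo green.
Minimize 3.97x1 + 1.77x2 + 1.03x3 + 26.3x4 with:
  284x1 + 11x2 + 12x3 + 69x4 ≥ 217   (hiding power)
  1.85x1 + 4.4x2 + 2.75x3 + 2.05x4 ≥ 7.03   (density contribution)
  138x4 ≥ 100   (blue component)
  x4 ≤ 4.5
  x2 ≤ 3.4
  x1, x2, x3, x4 ≥ 0.
The optimal basis is {carbon black, talc, phthalo green}; barium sulfate drops out. Binding constraints: hiding power, density contribution, blue component.
So carbon black = 0.5175 kg, talc = 1.668 kg, phthalo green = 0.7246 kg.
Objective = 3.97·0.5175 + 1.03·1.668 + 26.3·0.7246 = 22.8295.

€22.83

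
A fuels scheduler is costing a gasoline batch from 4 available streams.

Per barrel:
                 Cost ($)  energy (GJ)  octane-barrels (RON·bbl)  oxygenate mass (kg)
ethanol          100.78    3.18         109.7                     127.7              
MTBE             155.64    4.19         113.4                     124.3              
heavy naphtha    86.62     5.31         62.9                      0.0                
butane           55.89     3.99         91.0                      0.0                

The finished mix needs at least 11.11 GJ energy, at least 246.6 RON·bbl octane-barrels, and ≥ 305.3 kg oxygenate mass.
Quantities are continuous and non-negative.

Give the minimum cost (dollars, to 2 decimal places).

This is a linear program. Let x1 = barrels of ethanol, x2 = barrels of MTBE, x3 = barrels of heavy naphtha, x4 = barrels of butane.
Minimize 100.78x1 + 155.64x2 + 86.62x3 + 55.89x4 subject to:
  3.18x1 + 4.19x2 + 5.31x3 + 3.99x4 ≥ 11.11   (energy)
  109.7x1 + 113.4x2 + 62.9x3 + 91x4 ≥ 246.6   (octane-barrels)
  127.7x1 + 124.3x2 ≥ 305.3   (oxygenate mass)
  x1, x2, x3, x4 ≥ 0.
The optimal basis is {ethanol, butane}; MTBE, heavy naphtha drop out. The energy and oxygenate mass requirements are met with equality.
So ethanol = 2.3908 barrels, butane = 0.87904 barrels.
Objective = 100.78·2.3908 + 55.89·0.87904 = 290.0744.

$290.07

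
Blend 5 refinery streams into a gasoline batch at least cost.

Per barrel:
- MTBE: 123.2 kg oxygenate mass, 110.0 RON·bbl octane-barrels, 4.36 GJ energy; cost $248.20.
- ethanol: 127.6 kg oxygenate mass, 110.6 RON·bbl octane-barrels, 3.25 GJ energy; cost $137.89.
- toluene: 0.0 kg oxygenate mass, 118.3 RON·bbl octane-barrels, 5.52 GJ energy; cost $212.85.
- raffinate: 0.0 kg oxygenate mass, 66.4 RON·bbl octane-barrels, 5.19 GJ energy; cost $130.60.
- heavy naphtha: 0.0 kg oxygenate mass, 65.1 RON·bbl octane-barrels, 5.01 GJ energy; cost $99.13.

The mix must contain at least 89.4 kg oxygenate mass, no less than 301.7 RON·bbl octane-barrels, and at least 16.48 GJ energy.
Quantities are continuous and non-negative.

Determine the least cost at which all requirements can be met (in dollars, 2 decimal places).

$420.32

Treat it as an LP. Let x1 = barrels of MTBE, x2 = barrels of ethanol, x3 = barrels of toluene, x4 = barrels of raffinate, x5 = barrels of heavy naphtha.
min 248.2x1 + 137.89x2 + 212.85x3 + 130.6x4 + 99.13x5 s.t.:
  123.2x1 + 127.6x2 ≥ 89.4   (oxygenate mass)
  110x1 + 110.6x2 + 118.3x3 + 66.4x4 + 65.1x5 ≥ 301.7   (octane-barrels)
  4.36x1 + 3.25x2 + 5.52x3 + 5.19x4 + 5.01x5 ≥ 16.48   (energy)
  x1, x2, x3, x4, x5 ≥ 0.
The cheapest feasible vertex uses only ethanol, heavy naphtha; MTBE, toluene, raffinate are not used. There the octane-barrels and energy constraints are tight.
Solving gives x2 = 1.2807, x5 = 2.4586.
Objective = 137.89·1.2807 + 99.13·2.4586 = 420.3167.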